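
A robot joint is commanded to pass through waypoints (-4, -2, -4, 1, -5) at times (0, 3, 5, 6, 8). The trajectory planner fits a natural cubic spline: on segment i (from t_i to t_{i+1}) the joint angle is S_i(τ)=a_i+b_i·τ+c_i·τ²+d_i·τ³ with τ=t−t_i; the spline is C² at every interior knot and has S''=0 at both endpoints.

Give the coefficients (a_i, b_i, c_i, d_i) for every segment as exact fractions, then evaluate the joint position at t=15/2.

  seg 0: a=-4 b=1969/978 c=0 d=-439/2934
  seg 1: a=-2 b=-991/489 c=-439/326 d=1819/1956
  seg 2: a=-4 b=1832/489 c=690/163 d=-1457/489
  seg 3: a=1 b=1601/489 c=-767/163 d=767/978
S(15/2) = -5293/2608

Δ: Δ0=2/3, Δ1=-1, Δ2=5, Δ3=-3
row 1: diag=10, rhs=-10; c'=1/5, d'=-1
row 2: denom=6−2·1/5=28/5; d'=(36−2·-1)/(28/5)=95/14
row 3: denom=6−1·5/28=163/28; d'=(-48−1·95/14)/(163/28)=-1534/163
back: M3=-1534/163
back: M2=95/14−5/28·-1534/163=1380/163
back: M1=-1−1/5·1380/163=-439/163
M: M0=0, M1=-439/163, M2=1380/163, M3=-1534/163, M4=0
seg 0: a=-4, c=M0/2=0, d=(M1−M0)/(6·3)=-439/2934, b=Δ0−h0·(2M0+M1)/6=1969/978
seg 1: a=-2, c=M1/2=-439/326, d=(M2−M1)/(6·2)=1819/1956, b=Δ1−h1·(2M1+M2)/6=-991/489
seg 2: a=-4, c=M2/2=690/163, d=(M3−M2)/(6·1)=-1457/489, b=Δ2−h2·(2M2+M3)/6=1832/489
seg 3: a=1, c=M3/2=-767/163, d=(M4−M3)/(6·2)=767/978, b=Δ3−h3·(2M3+M4)/6=1601/489
t_q=15/2 → seg 3, τ=3/2; S=1+1601/489·τ+-767/163·τ²+767/978·τ³=-5293/2608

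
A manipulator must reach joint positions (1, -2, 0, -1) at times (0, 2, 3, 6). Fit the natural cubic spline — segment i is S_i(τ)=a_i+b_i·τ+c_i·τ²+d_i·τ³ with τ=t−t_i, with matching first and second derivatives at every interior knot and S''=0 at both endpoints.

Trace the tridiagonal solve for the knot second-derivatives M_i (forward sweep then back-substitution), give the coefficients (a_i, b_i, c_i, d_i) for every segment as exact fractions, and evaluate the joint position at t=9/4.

  seg 0: a=1 b=-787/282 c=0 d=91/282
  seg 1: a=-2 b=305/282 c=91/47 d=-287/282
  seg 2: a=0 b=268/141 c=-105/94 d=35/282
S(9/4) = -9773/6016

Δ: Δ0=-3/2, Δ1=2, Δ2=-1/3
row 1: diag=6, rhs=21; c'=1/6, d'=7/2
row 2: denom=8−1·1/6=47/6; d'=(-14−1·7/2)/(47/6)=-105/47
back: M2=-105/47
back: M1=7/2−1/6·-105/47=182/47
M: M0=0, M1=182/47, M2=-105/47, M3=0
seg 0: a=1, c=M0/2=0, d=(M1−M0)/(6·2)=91/282, b=Δ0−h0·(2M0+M1)/6=-787/282
seg 1: a=-2, c=M1/2=91/47, d=(M2−M1)/(6·1)=-287/282, b=Δ1−h1·(2M1+M2)/6=305/282
seg 2: a=0, c=M2/2=-105/94, d=(M3−M2)/(6·3)=35/282, b=Δ2−h2·(2M2+M3)/6=268/141
t_q=9/4 → seg 1, τ=1/4; S=-2+305/282·τ+91/47·τ²+-287/282·τ³=-9773/6016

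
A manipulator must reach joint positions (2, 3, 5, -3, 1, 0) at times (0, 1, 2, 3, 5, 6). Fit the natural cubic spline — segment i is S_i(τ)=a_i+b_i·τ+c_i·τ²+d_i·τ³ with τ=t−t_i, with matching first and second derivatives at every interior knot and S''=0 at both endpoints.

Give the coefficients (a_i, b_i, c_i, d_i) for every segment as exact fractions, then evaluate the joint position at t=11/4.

  seg 0: a=2 b=-13/114 c=0 d=127/114
  seg 1: a=3 b=184/57 c=127/38 d=-521/114
  seg 2: a=5 b=-433/114 c=-197/19 d=37/6
  seg 3: a=-3 b=-344/57 c=309/38 d=-469/228
  seg 4: a=1 b=103/57 c=-80/19 d=80/57
S(11/4) = -2625/2432

Δ: Δ0=1, Δ1=2, Δ2=-8, Δ3=2, Δ4=-1
row 1: diag=4, rhs=6; c'=1/4, d'=3/2
row 2: denom=4−1·1/4=15/4; d'=(-60−1·3/2)/(15/4)=-82/5
row 3: denom=6−1·4/15=86/15; d'=(60−1·-82/5)/(86/15)=573/43
row 4: denom=6−2·15/43=228/43; d'=(-18−2·573/43)/(228/43)=-160/19
back: M4=-160/19
back: M3=573/43−15/43·-160/19=309/19
back: M2=-82/5−4/15·309/19=-394/19
back: M1=3/2−1/4·-394/19=127/19
M: M0=0, M1=127/19, M2=-394/19, M3=309/19, M4=-160/19, M5=0
seg 0: a=2, c=M0/2=0, d=(M1−M0)/(6·1)=127/114, b=Δ0−h0·(2M0+M1)/6=-13/114
seg 1: a=3, c=M1/2=127/38, d=(M2−M1)/(6·1)=-521/114, b=Δ1−h1·(2M1+M2)/6=184/57
seg 2: a=5, c=M2/2=-197/19, d=(M3−M2)/(6·1)=37/6, b=Δ2−h2·(2M2+M3)/6=-433/114
seg 3: a=-3, c=M3/2=309/38, d=(M4−M3)/(6·2)=-469/228, b=Δ3−h3·(2M3+M4)/6=-344/57
seg 4: a=1, c=M4/2=-80/19, d=(M5−M4)/(6·1)=80/57, b=Δ4−h4·(2M4+M5)/6=103/57
t_q=11/4 → seg 2, τ=3/4; S=5+-433/114·τ+-197/19·τ²+37/6·τ³=-2625/2432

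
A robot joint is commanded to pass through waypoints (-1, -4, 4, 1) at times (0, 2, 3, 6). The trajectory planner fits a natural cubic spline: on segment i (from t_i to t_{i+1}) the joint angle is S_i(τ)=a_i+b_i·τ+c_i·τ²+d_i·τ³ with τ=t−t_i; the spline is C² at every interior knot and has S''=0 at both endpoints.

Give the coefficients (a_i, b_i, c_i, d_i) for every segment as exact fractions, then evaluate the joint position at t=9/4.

Δ: Δ0=-3/2, Δ1=8, Δ2=-1
row 1: diag=6, rhs=57; c'=1/6, d'=19/2
row 2: denom=8−1·1/6=47/6; d'=(-54−1·19/2)/(47/6)=-381/47
back: M2=-381/47
back: M1=19/2−1/6·-381/47=510/47
M: M0=0, M1=510/47, M2=-381/47, M3=0
seg 0: a=-1, c=M0/2=0, d=(M1−M0)/(6·2)=85/94, b=Δ0−h0·(2M0+M1)/6=-481/94
seg 1: a=-4, c=M1/2=255/47, d=(M2−M1)/(6·1)=-297/94, b=Δ1−h1·(2M1+M2)/6=539/94
seg 2: a=4, c=M2/2=-381/94, d=(M3−M2)/(6·3)=127/282, b=Δ2−h2·(2M2+M3)/6=334/47
t_q=9/4 → seg 1, τ=1/4; S=-4+539/94·τ+255/47·τ²+-297/94·τ³=-13697/6016

  seg 0: a=-1 b=-481/94 c=0 d=85/94
  seg 1: a=-4 b=539/94 c=255/47 d=-297/94
  seg 2: a=4 b=334/47 c=-381/94 d=127/282
S(9/4) = -13697/6016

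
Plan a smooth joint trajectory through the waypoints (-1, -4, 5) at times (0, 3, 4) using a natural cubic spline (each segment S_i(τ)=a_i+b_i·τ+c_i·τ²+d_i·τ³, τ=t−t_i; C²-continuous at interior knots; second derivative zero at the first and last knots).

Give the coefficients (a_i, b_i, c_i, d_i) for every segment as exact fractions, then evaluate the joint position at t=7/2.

  seg 0: a=-1 b=-19/4 c=0 d=5/12
  seg 1: a=-4 b=13/2 c=15/4 d=-5/4
S(7/2) = 1/32

Δ: Δ0=-1, Δ1=9
row 1: diag=8, rhs=60; c'=1/8, d'=15/2
back: M1=15/2
M: M0=0, M1=15/2, M2=0
seg 0: a=-1, c=M0/2=0, d=(M1−M0)/(6·3)=5/12, b=Δ0−h0·(2M0+M1)/6=-19/4
seg 1: a=-4, c=M1/2=15/4, d=(M2−M1)/(6·1)=-5/4, b=Δ1−h1·(2M1+M2)/6=13/2
t_q=7/2 → seg 1, τ=1/2; S=-4+13/2·τ+15/4·τ²+-5/4·τ³=1/32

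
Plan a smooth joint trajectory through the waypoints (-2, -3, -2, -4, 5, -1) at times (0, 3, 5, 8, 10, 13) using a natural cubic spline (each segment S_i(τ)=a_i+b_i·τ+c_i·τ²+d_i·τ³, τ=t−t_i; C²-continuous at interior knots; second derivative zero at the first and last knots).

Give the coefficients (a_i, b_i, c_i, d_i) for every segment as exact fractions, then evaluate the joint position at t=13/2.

  seg 0: a=-2 b=-323/396 c=0 d=191/3564
  seg 1: a=-3 b=125/198 c=191/396 d=-217/792
  seg 2: a=-2 b=-8/11 c=-115/99 d=13/33
  seg 3: a=-4 b=97/33 c=236/99 d=-635/792
  seg 4: a=5 b=565/198 c=-961/396 d=961/3564
S(13/2) = -35/8

Δ: Δ0=-1/3, Δ1=1/2, Δ2=-2/3, Δ3=9/2, Δ4=-2
row 1: diag=10, rhs=5; c'=1/5, d'=1/2
row 2: denom=10−2·1/5=48/5; d'=(-7−2·1/2)/(48/5)=-5/6
row 3: denom=10−3·5/16=145/16; d'=(31−3·-5/6)/(145/16)=536/145
row 4: denom=10−2·32/145=1386/145; d'=(-39−2·536/145)/(1386/145)=-961/198
back: M4=-961/198
back: M3=536/145−32/145·-961/198=472/99
back: M2=-5/6−5/16·472/99=-230/99
back: M1=1/2−1/5·-230/99=191/198
M: M0=0, M1=191/198, M2=-230/99, M3=472/99, M4=-961/198, M5=0
seg 0: a=-2, c=M0/2=0, d=(M1−M0)/(6·3)=191/3564, b=Δ0−h0·(2M0+M1)/6=-323/396
seg 1: a=-3, c=M1/2=191/396, d=(M2−M1)/(6·2)=-217/792, b=Δ1−h1·(2M1+M2)/6=125/198
seg 2: a=-2, c=M2/2=-115/99, d=(M3−M2)/(6·3)=13/33, b=Δ2−h2·(2M2+M3)/6=-8/11
seg 3: a=-4, c=M3/2=236/99, d=(M4−M3)/(6·2)=-635/792, b=Δ3−h3·(2M3+M4)/6=97/33
seg 4: a=5, c=M4/2=-961/396, d=(M5−M4)/(6·3)=961/3564, b=Δ4−h4·(2M4+M5)/6=565/198
t_q=13/2 → seg 2, τ=3/2; S=-2+-8/11·τ+-115/99·τ²+13/33·τ³=-35/8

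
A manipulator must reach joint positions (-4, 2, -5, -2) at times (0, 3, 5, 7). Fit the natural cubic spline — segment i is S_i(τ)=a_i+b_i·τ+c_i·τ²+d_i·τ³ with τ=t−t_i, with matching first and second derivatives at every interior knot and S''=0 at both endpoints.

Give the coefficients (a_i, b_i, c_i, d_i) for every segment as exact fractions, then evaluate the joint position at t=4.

Δ: Δ0=2, Δ1=-7/2, Δ2=3/2
row 1: diag=10, rhs=-33; c'=1/5, d'=-33/10
row 2: denom=8−2·1/5=38/5; d'=(30−2·-33/10)/(38/5)=183/38
back: M2=183/38
back: M1=-33/10−1/5·183/38=-81/19
M: M0=0, M1=-81/19, M2=183/38, M3=0
seg 0: a=-4, c=M0/2=0, d=(M1−M0)/(6·3)=-9/38, b=Δ0−h0·(2M0+M1)/6=157/38
seg 1: a=2, c=M1/2=-81/38, d=(M2−M1)/(6·2)=115/152, b=Δ1−h1·(2M1+M2)/6=-43/19
seg 2: a=-5, c=M2/2=183/76, d=(M3−M2)/(6·2)=-61/152, b=Δ2−h2·(2M2+M3)/6=-65/38
t_q=4 → seg 1, τ=1; S=2+-43/19·τ+-81/38·τ²+115/152·τ³=-249/152

  seg 0: a=-4 b=157/38 c=0 d=-9/38
  seg 1: a=2 b=-43/19 c=-81/38 d=115/152
  seg 2: a=-5 b=-65/38 c=183/76 d=-61/152
S(4) = -249/152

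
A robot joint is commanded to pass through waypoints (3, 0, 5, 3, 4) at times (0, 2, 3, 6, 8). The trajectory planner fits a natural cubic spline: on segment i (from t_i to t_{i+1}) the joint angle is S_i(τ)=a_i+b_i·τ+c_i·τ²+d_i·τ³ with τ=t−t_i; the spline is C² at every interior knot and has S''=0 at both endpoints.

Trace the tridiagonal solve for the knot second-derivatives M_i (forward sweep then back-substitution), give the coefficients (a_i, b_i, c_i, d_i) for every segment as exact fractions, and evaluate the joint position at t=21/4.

Δ: Δ0=-3/2, Δ1=5, Δ2=-2/3, Δ3=1/2
row 1: diag=6, rhs=39; c'=1/6, d'=13/2
row 2: denom=8−1·1/6=47/6; d'=(-34−1·13/2)/(47/6)=-243/47
row 3: denom=10−3·18/47=416/47; d'=(7−3·-243/47)/(416/47)=529/208
back: M3=529/208
back: M2=-243/47−18/47·529/208=-639/104
back: M1=13/2−1/6·-639/104=1565/208
M: M0=0, M1=1565/208, M2=-639/104, M3=529/208, M4=0
seg 0: a=3, c=M0/2=0, d=(M1−M0)/(6·2)=1565/2496, b=Δ0−h0·(2M0+M1)/6=-2501/624
seg 1: a=0, c=M1/2=1565/416, d=(M2−M1)/(6·1)=-2843/1248, b=Δ1−h1·(2M1+M2)/6=1097/312
seg 2: a=5, c=M2/2=-639/208, d=(M3−M2)/(6·3)=139/288, b=Δ2−h2·(2M2+M3)/6=5249/1248
seg 3: a=3, c=M3/2=529/416, d=(M4−M3)/(6·2)=-529/2496, b=Δ3−h3·(2M3+M4)/6=-373/312
t_q=21/4 → seg 2, τ=9/4; S=5+5249/1248·τ+-639/208·τ²+139/288·τ³=117367/26624

  seg 0: a=3 b=-2501/624 c=0 d=1565/2496
  seg 1: a=0 b=1097/312 c=1565/416 d=-2843/1248
  seg 2: a=5 b=5249/1248 c=-639/208 d=139/288
  seg 3: a=3 b=-373/312 c=529/416 d=-529/2496
S(21/4) = 117367/26624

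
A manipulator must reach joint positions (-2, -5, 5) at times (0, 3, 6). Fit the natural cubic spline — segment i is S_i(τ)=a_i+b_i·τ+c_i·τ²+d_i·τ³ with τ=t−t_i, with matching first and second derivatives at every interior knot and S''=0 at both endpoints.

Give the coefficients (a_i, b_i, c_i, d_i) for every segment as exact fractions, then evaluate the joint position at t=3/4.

Δ: Δ0=-1, Δ1=10/3
row 1: diag=12, rhs=26; c'=1/4, d'=13/6
back: M1=13/6
M: M0=0, M1=13/6, M2=0
seg 0: a=-2, c=M0/2=0, d=(M1−M0)/(6·3)=13/108, b=Δ0−h0·(2M0+M1)/6=-25/12
seg 1: a=-5, c=M1/2=13/12, d=(M2−M1)/(6·3)=-13/108, b=Δ1−h1·(2M1+M2)/6=7/6
t_q=3/4 → seg 0, τ=3/4; S=-2+-25/12·τ+0·τ²+13/108·τ³=-899/256

  seg 0: a=-2 b=-25/12 c=0 d=13/108
  seg 1: a=-5 b=7/6 c=13/12 d=-13/108
S(3/4) = -899/256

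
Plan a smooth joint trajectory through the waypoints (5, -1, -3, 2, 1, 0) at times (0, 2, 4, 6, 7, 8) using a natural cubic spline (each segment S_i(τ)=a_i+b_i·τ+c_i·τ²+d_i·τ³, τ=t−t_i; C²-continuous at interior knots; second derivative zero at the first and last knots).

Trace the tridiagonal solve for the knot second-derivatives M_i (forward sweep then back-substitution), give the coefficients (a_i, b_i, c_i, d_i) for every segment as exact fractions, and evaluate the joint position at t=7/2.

  seg 0: a=5 b=-1997/626 c=0 d=119/2504
  seg 1: a=-1 b=-820/313 c=357/1252 d=657/2504
  seg 2: a=-3 b=1045/626 c=582/313 d=-226/313
  seg 3: a=2 b=277/626 c=-774/313 d=645/626
  seg 4: a=1 b=-442/313 c=387/626 d=-129/626
S(7/2) = -68161/20032

Δ: Δ0=-3, Δ1=-1, Δ2=5/2, Δ3=-1, Δ4=-1
row 1: diag=8, rhs=12; c'=1/4, d'=3/2
row 2: denom=8−2·1/4=15/2; d'=(21−2·3/2)/(15/2)=12/5
row 3: denom=6−2·4/15=82/15; d'=(-21−2·12/5)/(82/15)=-387/82
row 4: denom=4−1·15/82=313/82; d'=(0−1·-387/82)/(313/82)=387/313
back: M4=387/313
back: M3=-387/82−15/82·387/313=-1548/313
back: M2=12/5−4/15·-1548/313=1164/313
back: M1=3/2−1/4·1164/313=357/626
M: M0=0, M1=357/626, M2=1164/313, M3=-1548/313, M4=387/313, M5=0
seg 0: a=5, c=M0/2=0, d=(M1−M0)/(6·2)=119/2504, b=Δ0−h0·(2M0+M1)/6=-1997/626
seg 1: a=-1, c=M1/2=357/1252, d=(M2−M1)/(6·2)=657/2504, b=Δ1−h1·(2M1+M2)/6=-820/313
seg 2: a=-3, c=M2/2=582/313, d=(M3−M2)/(6·2)=-226/313, b=Δ2−h2·(2M2+M3)/6=1045/626
seg 3: a=2, c=M3/2=-774/313, d=(M4−M3)/(6·1)=645/626, b=Δ3−h3·(2M3+M4)/6=277/626
seg 4: a=1, c=M4/2=387/626, d=(M5−M4)/(6·1)=-129/626, b=Δ4−h4·(2M4+M5)/6=-442/313
t_q=7/2 → seg 1, τ=3/2; S=-1+-820/313·τ+357/1252·τ²+657/2504·τ³=-68161/20032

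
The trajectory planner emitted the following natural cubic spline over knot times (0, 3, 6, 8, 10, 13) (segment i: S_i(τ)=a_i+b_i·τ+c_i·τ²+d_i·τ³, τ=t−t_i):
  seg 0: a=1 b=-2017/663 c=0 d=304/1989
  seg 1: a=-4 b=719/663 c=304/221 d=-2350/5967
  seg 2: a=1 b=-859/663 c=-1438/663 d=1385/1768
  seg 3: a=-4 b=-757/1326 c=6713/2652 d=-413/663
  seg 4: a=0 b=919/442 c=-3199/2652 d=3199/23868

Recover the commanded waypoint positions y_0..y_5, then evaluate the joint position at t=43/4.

y_0 = S_0(0) = a_0 = 1
y_1 = S_1(0) = a_1 = -4
y_2 = S_2(0) = a_2 = 1
y_3 = S_3(0) = a_3 = -4
y_4 = S_4(0) = a_4 = 0
y_5 = S_4(3) = -1
t_q=43/4 is in segment 4 (τ=3/4); S_4(τ)=53035/56576

y_0=1 y_1=-4 y_2=1 y_3=-4 y_4=0 y_5=-1
S(43/4) = 53035/56576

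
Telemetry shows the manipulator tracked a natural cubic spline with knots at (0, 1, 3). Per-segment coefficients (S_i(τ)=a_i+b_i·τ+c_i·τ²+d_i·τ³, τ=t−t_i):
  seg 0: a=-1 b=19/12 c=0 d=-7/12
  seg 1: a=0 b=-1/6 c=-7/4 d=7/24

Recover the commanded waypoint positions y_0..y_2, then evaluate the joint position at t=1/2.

y_0 = S_0(0) = a_0 = -1
y_1 = S_1(0) = a_1 = 0
y_2 = S_1(2) = -5
t_q=1/2 is in segment 0 (τ=1/2); S_0(τ)=-9/32

y_0=-1 y_1=0 y_2=-5
S(1/2) = -9/32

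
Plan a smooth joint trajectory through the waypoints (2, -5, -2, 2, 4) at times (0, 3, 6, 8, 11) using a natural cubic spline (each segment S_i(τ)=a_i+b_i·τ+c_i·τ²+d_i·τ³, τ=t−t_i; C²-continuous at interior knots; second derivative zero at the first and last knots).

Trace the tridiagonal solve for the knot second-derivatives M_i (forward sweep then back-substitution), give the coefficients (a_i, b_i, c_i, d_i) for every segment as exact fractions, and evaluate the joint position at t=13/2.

  seg 0: a=2 b=-554/177 c=0 d=47/531
  seg 1: a=-5 b=-131/177 c=47/59 d=-115/1593
  seg 2: a=-2 b=370/177 c=26/177 d=-17/177
  seg 3: a=2 b=90/59 c=-76/177 d=76/1593
S(13/2) = -439/472

Δ: Δ0=-7/3, Δ1=1, Δ2=2, Δ3=2/3
row 1: diag=12, rhs=20; c'=1/4, d'=5/3
row 2: denom=10−3·1/4=37/4; d'=(6−3·5/3)/(37/4)=4/37
row 3: denom=10−2·8/37=354/37; d'=(-8−2·4/37)/(354/37)=-152/177
back: M3=-152/177
back: M2=4/37−8/37·-152/177=52/177
back: M1=5/3−1/4·52/177=94/59
M: M0=0, M1=94/59, M2=52/177, M3=-152/177, M4=0
seg 0: a=2, c=M0/2=0, d=(M1−M0)/(6·3)=47/531, b=Δ0−h0·(2M0+M1)/6=-554/177
seg 1: a=-5, c=M1/2=47/59, d=(M2−M1)/(6·3)=-115/1593, b=Δ1−h1·(2M1+M2)/6=-131/177
seg 2: a=-2, c=M2/2=26/177, d=(M3−M2)/(6·2)=-17/177, b=Δ2−h2·(2M2+M3)/6=370/177
seg 3: a=2, c=M3/2=-76/177, d=(M4−M3)/(6·3)=76/1593, b=Δ3−h3·(2M3+M4)/6=90/59
t_q=13/2 → seg 2, τ=1/2; S=-2+370/177·τ+26/177·τ²+-17/177·τ³=-439/472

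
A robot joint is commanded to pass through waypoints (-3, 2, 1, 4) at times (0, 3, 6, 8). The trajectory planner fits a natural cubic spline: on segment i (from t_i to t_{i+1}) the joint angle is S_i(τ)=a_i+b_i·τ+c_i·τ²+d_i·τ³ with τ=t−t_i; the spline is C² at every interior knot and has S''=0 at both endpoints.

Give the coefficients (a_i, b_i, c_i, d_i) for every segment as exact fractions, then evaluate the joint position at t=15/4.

  seg 0: a=-3 b=523/222 c=0 d=-17/222
  seg 1: a=2 b=32/111 c=-51/74 d=107/666
  seg 2: a=1 b=109/222 c=28/37 d=-14/111
S(15/4) = 8981/4736

Δ: Δ0=5/3, Δ1=-1/3, Δ2=3/2
row 1: diag=12, rhs=-12; c'=1/4, d'=-1
row 2: denom=10−3·1/4=37/4; d'=(11−3·-1)/(37/4)=56/37
back: M2=56/37
back: M1=-1−1/4·56/37=-51/37
M: M0=0, M1=-51/37, M2=56/37, M3=0
seg 0: a=-3, c=M0/2=0, d=(M1−M0)/(6·3)=-17/222, b=Δ0−h0·(2M0+M1)/6=523/222
seg 1: a=2, c=M1/2=-51/74, d=(M2−M1)/(6·3)=107/666, b=Δ1−h1·(2M1+M2)/6=32/111
seg 2: a=1, c=M2/2=28/37, d=(M3−M2)/(6·2)=-14/111, b=Δ2−h2·(2M2+M3)/6=109/222
t_q=15/4 → seg 1, τ=3/4; S=2+32/111·τ+-51/74·τ²+107/666·τ³=8981/4736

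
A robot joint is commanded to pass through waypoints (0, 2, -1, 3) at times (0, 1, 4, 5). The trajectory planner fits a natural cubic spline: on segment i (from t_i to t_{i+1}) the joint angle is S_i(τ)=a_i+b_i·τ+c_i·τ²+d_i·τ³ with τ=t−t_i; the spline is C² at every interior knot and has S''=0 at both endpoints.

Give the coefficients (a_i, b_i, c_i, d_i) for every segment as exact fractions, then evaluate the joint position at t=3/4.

Δ: Δ0=2, Δ1=-1, Δ2=4
row 1: diag=8, rhs=-18; c'=3/8, d'=-9/4
row 2: denom=8−3·3/8=55/8; d'=(30−3·-9/4)/(55/8)=294/55
back: M2=294/55
back: M1=-9/4−3/8·294/55=-234/55
M: M0=0, M1=-234/55, M2=294/55, M3=0
seg 0: a=0, c=M0/2=0, d=(M1−M0)/(6·1)=-39/55, b=Δ0−h0·(2M0+M1)/6=149/55
seg 1: a=2, c=M1/2=-117/55, d=(M2−M1)/(6·3)=8/15, b=Δ1−h1·(2M1+M2)/6=32/55
seg 2: a=-1, c=M2/2=147/55, d=(M3−M2)/(6·1)=-49/55, b=Δ2−h2·(2M2+M3)/6=122/55
t_q=3/4 → seg 0, τ=3/4; S=0+149/55·τ+0·τ²+-39/55·τ³=6099/3520

  seg 0: a=0 b=149/55 c=0 d=-39/55
  seg 1: a=2 b=32/55 c=-117/55 d=8/15
  seg 2: a=-1 b=122/55 c=147/55 d=-49/55
S(3/4) = 6099/3520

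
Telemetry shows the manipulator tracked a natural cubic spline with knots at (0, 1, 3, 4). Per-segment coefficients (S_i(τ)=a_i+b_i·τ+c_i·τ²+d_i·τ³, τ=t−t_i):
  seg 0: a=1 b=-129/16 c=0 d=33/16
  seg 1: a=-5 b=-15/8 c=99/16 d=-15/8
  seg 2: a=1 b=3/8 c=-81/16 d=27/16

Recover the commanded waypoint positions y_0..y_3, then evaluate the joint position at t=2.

y_0 = S_0(0) = a_0 = 1
y_1 = S_1(0) = a_1 = -5
y_2 = S_2(0) = a_2 = 1
y_3 = S_2(1) = -2
t_q=2 is in segment 1 (τ=1); S_1(τ)=-41/16

y_0=1 y_1=-5 y_2=1 y_3=-2
S(2) = -41/16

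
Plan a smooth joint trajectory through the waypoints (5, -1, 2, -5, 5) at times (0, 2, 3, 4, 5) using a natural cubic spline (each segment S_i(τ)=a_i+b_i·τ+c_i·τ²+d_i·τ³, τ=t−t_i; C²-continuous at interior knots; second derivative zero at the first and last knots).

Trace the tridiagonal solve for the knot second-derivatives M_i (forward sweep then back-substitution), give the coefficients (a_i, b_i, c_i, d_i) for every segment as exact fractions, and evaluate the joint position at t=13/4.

Δ: Δ0=-3, Δ1=3, Δ2=-7, Δ3=10
row 1: diag=6, rhs=36; c'=1/6, d'=6
row 2: denom=4−1·1/6=23/6; d'=(-60−1·6)/(23/6)=-396/23
row 3: denom=4−1·6/23=86/23; d'=(102−1·-396/23)/(86/23)=1371/43
back: M3=1371/43
back: M2=-396/23−6/23·1371/43=-1098/43
back: M1=6−1/6·-1098/43=441/43
M: M0=0, M1=441/43, M2=-1098/43, M3=1371/43, M4=0
seg 0: a=5, c=M0/2=0, d=(M1−M0)/(6·2)=147/172, b=Δ0−h0·(2M0+M1)/6=-276/43
seg 1: a=-1, c=M1/2=441/86, d=(M2−M1)/(6·1)=-513/86, b=Δ1−h1·(2M1+M2)/6=165/43
seg 2: a=2, c=M2/2=-549/43, d=(M3−M2)/(6·1)=823/86, b=Δ2−h2·(2M2+M3)/6=-327/86
seg 3: a=-5, c=M3/2=1371/86, d=(M4−M3)/(6·1)=-457/86, b=Δ3−h3·(2M3+M4)/6=-27/43
t_q=13/4 → seg 2, τ=1/4; S=2+-327/86·τ+-549/43·τ²+823/86·τ³=2207/5504

  seg 0: a=5 b=-276/43 c=0 d=147/172
  seg 1: a=-1 b=165/43 c=441/86 d=-513/86
  seg 2: a=2 b=-327/86 c=-549/43 d=823/86
  seg 3: a=-5 b=-27/43 c=1371/86 d=-457/86
S(13/4) = 2207/5504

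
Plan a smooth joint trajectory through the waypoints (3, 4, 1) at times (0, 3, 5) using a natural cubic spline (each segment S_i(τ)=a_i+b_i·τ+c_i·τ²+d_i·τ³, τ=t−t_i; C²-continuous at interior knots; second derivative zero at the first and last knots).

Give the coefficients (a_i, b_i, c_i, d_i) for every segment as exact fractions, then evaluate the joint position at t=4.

  seg 0: a=3 b=53/60 c=0 d=-11/180
  seg 1: a=4 b=-23/30 c=-11/20 d=11/120
S(4) = 111/40

Δ: Δ0=1/3, Δ1=-3/2
row 1: diag=10, rhs=-11; c'=1/5, d'=-11/10
back: M1=-11/10
M: M0=0, M1=-11/10, M2=0
seg 0: a=3, c=M0/2=0, d=(M1−M0)/(6·3)=-11/180, b=Δ0−h0·(2M0+M1)/6=53/60
seg 1: a=4, c=M1/2=-11/20, d=(M2−M1)/(6·2)=11/120, b=Δ1−h1·(2M1+M2)/6=-23/30
t_q=4 → seg 1, τ=1; S=4+-23/30·τ+-11/20·τ²+11/120·τ³=111/40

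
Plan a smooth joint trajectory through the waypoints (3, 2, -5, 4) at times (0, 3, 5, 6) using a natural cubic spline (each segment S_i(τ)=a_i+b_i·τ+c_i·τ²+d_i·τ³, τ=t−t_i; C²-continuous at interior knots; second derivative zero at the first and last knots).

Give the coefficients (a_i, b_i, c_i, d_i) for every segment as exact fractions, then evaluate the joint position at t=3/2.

  seg 0: a=3 b=85/42 c=0 d=-11/42
  seg 1: a=2 b=-106/21 c=-33/14 d=263/168
  seg 2: a=-5 b=181/42 c=197/28 d=-197/84
S(3/2) = 577/112

Δ: Δ0=-1/3, Δ1=-7/2, Δ2=9
row 1: diag=10, rhs=-19; c'=1/5, d'=-19/10
row 2: denom=6−2·1/5=28/5; d'=(75−2·-19/10)/(28/5)=197/14
back: M2=197/14
back: M1=-19/10−1/5·197/14=-33/7
M: M0=0, M1=-33/7, M2=197/14, M3=0
seg 0: a=3, c=M0/2=0, d=(M1−M0)/(6·3)=-11/42, b=Δ0−h0·(2M0+M1)/6=85/42
seg 1: a=2, c=M1/2=-33/14, d=(M2−M1)/(6·2)=263/168, b=Δ1−h1·(2M1+M2)/6=-106/21
seg 2: a=-5, c=M2/2=197/28, d=(M3−M2)/(6·1)=-197/84, b=Δ2−h2·(2M2+M3)/6=181/42
t_q=3/2 → seg 0, τ=3/2; S=3+85/42·τ+0·τ²+-11/42·τ³=577/112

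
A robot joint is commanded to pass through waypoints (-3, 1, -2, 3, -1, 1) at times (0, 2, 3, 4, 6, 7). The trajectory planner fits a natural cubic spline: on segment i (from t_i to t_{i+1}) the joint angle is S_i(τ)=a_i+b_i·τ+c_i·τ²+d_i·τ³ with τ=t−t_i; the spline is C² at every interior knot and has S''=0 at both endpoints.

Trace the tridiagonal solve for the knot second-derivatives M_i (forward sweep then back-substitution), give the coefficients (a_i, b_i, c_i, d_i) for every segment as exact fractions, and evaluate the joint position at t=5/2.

  seg 0: a=-3 b=808/175 c=0 d=-229/350
  seg 1: a=1 b=-566/175 c=-687/175 d=104/25
  seg 2: a=-2 b=244/175 c=1497/175 d=-866/175
  seg 3: a=3 b=128/35 c=-1101/175 d=303/175
  seg 4: a=-1 b=-128/175 c=717/175 d=-239/175
S(5/2) = -151/140

Δ: Δ0=2, Δ1=-3, Δ2=5, Δ3=-2, Δ4=2
row 1: diag=6, rhs=-30; c'=1/6, d'=-5
row 2: denom=4−1·1/6=23/6; d'=(48−1·-5)/(23/6)=318/23
row 3: denom=6−1·6/23=132/23; d'=(-42−1·318/23)/(132/23)=-107/11
row 4: denom=6−2·23/66=175/33; d'=(24−2·-107/11)/(175/33)=1434/175
back: M4=1434/175
back: M3=-107/11−23/66·1434/175=-2202/175
back: M2=318/23−6/23·-2202/175=2994/175
back: M1=-5−1/6·2994/175=-1374/175
M: M0=0, M1=-1374/175, M2=2994/175, M3=-2202/175, M4=1434/175, M5=0
seg 0: a=-3, c=M0/2=0, d=(M1−M0)/(6·2)=-229/350, b=Δ0−h0·(2M0+M1)/6=808/175
seg 1: a=1, c=M1/2=-687/175, d=(M2−M1)/(6·1)=104/25, b=Δ1−h1·(2M1+M2)/6=-566/175
seg 2: a=-2, c=M2/2=1497/175, d=(M3−M2)/(6·1)=-866/175, b=Δ2−h2·(2M2+M3)/6=244/175
seg 3: a=3, c=M3/2=-1101/175, d=(M4−M3)/(6·2)=303/175, b=Δ3−h3·(2M3+M4)/6=128/35
seg 4: a=-1, c=M4/2=717/175, d=(M5−M4)/(6·1)=-239/175, b=Δ4−h4·(2M4+M5)/6=-128/175
t_q=5/2 → seg 1, τ=1/2; S=1+-566/175·τ+-687/175·τ²+104/25·τ³=-151/140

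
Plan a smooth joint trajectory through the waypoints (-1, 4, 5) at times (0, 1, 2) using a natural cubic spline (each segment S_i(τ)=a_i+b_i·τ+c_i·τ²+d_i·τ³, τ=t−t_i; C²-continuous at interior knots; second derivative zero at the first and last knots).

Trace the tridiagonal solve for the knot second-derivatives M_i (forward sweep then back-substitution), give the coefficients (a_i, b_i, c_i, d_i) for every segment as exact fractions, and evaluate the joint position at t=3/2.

  seg 0: a=-1 b=6 c=0 d=-1
  seg 1: a=4 b=3 c=-3 d=1
S(3/2) = 39/8

Δ: Δ0=5, Δ1=1
row 1: diag=4, rhs=-24; c'=1/4, d'=-6
back: M1=-6
M: M0=0, M1=-6, M2=0
seg 0: a=-1, c=M0/2=0, d=(M1−M0)/(6·1)=-1, b=Δ0−h0·(2M0+M1)/6=6
seg 1: a=4, c=M1/2=-3, d=(M2−M1)/(6·1)=1, b=Δ1−h1·(2M1+M2)/6=3
t_q=3/2 → seg 1, τ=1/2; S=4+3·τ+-3·τ²+1·τ³=39/8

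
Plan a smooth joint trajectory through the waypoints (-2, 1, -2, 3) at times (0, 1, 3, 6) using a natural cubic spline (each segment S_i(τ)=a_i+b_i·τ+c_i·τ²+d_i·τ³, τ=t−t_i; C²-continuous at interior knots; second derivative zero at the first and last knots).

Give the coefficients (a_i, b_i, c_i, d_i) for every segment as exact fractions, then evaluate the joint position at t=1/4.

Δ: Δ0=3, Δ1=-3/2, Δ2=5/3
row 1: diag=6, rhs=-27; c'=1/3, d'=-9/2
row 2: denom=10−2·1/3=28/3; d'=(19−2·-9/2)/(28/3)=3
back: M2=3
back: M1=-9/2−1/3·3=-11/2
M: M0=0, M1=-11/2, M2=3, M3=0
seg 0: a=-2, c=M0/2=0, d=(M1−M0)/(6·1)=-11/12, b=Δ0−h0·(2M0+M1)/6=47/12
seg 1: a=1, c=M1/2=-11/4, d=(M2−M1)/(6·2)=17/24, b=Δ1−h1·(2M1+M2)/6=7/6
seg 2: a=-2, c=M2/2=3/2, d=(M3−M2)/(6·3)=-1/6, b=Δ2−h2·(2M2+M3)/6=-4/3
t_q=1/4 → seg 0, τ=1/4; S=-2+47/12·τ+0·τ²+-11/12·τ³=-265/256

  seg 0: a=-2 b=47/12 c=0 d=-11/12
  seg 1: a=1 b=7/6 c=-11/4 d=17/24
  seg 2: a=-2 b=-4/3 c=3/2 d=-1/6
S(1/4) = -265/256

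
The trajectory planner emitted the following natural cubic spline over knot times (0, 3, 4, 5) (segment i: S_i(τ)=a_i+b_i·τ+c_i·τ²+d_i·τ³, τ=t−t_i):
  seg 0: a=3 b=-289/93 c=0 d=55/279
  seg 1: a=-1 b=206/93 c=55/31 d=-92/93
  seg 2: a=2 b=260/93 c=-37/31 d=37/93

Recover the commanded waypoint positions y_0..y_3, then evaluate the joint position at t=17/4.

y_0=3 y_1=-1 y_2=2 y_3=4
S(17/4) = 5219/1984

y_0 = S_0(0) = a_0 = 3
y_1 = S_1(0) = a_1 = -1
y_2 = S_2(0) = a_2 = 2
y_3 = S_2(1) = 4
t_q=17/4 is in segment 2 (τ=1/4); S_2(τ)=5219/1984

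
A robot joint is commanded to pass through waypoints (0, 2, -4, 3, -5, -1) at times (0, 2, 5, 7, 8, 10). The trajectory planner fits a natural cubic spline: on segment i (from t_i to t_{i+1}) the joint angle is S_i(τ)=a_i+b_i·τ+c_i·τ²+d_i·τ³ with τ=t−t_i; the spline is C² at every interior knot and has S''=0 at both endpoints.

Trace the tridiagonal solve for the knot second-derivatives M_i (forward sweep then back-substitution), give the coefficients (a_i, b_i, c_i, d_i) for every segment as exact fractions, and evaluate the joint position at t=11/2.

Δ: Δ0=1, Δ1=-2, Δ2=7/2, Δ3=-8, Δ4=2
row 1: diag=10, rhs=-18; c'=3/10, d'=-9/5
row 2: denom=10−3·3/10=91/10; d'=(33−3·-9/5)/(91/10)=384/91
row 3: denom=6−2·20/91=506/91; d'=(-69−2·384/91)/(506/91)=-7047/506
row 4: denom=6−1·91/506=2945/506; d'=(60−1·-7047/506)/(2945/506)=37407/2945
back: M4=37407/2945
back: M3=-7047/506−91/506·37407/2945=-47742/2945
back: M2=384/91−20/91·-47742/2945=4584/589
back: M1=-9/5−3/10·4584/589=-12177/2945
M: M0=0, M1=-12177/2945, M2=4584/589, M3=-47742/2945, M4=37407/2945, M5=0
seg 0: a=0, c=M0/2=0, d=(M1−M0)/(6·2)=-4059/11780, b=Δ0−h0·(2M0+M1)/6=7004/2945
seg 1: a=2, c=M1/2=-12177/5890, d=(M2−M1)/(6·3)=11699/17670, b=Δ1−h1·(2M1+M2)/6=-5173/2945
seg 2: a=-4, c=M2/2=2292/589, d=(M3−M2)/(6·2)=-11777/5890, b=Δ2−h2·(2M2+M3)/6=21883/5890
seg 3: a=3, c=M3/2=-23871/2945, d=(M4−M3)/(6·1)=28383/5890, b=Δ3−h3·(2M3+M4)/6=-27761/5890
seg 4: a=-5, c=M4/2=37407/5890, d=(M5−M4)/(6·2)=-12469/11780, b=Δ4−h4·(2M4+M5)/6=-19048/2945
t_q=11/2 → seg 2, τ=1/2; S=-4+21883/5890·τ+2292/589·τ²+-11777/5890·τ³=-13377/9424

  seg 0: a=0 b=7004/2945 c=0 d=-4059/11780
  seg 1: a=2 b=-5173/2945 c=-12177/5890 d=11699/17670
  seg 2: a=-4 b=21883/5890 c=2292/589 d=-11777/5890
  seg 3: a=3 b=-27761/5890 c=-23871/2945 d=28383/5890
  seg 4: a=-5 b=-19048/2945 c=37407/5890 d=-12469/11780
S(11/2) = -13377/9424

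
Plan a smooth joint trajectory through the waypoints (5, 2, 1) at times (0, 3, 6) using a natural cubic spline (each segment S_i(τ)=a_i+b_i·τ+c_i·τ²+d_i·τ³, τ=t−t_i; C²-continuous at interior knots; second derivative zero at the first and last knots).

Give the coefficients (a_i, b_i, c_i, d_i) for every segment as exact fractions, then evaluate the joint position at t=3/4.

Δ: Δ0=-1, Δ1=-1/3
row 1: diag=12, rhs=4; c'=1/4, d'=1/3
back: M1=1/3
M: M0=0, M1=1/3, M2=0
seg 0: a=5, c=M0/2=0, d=(M1−M0)/(6·3)=1/54, b=Δ0−h0·(2M0+M1)/6=-7/6
seg 1: a=2, c=M1/2=1/6, d=(M2−M1)/(6·3)=-1/54, b=Δ1−h1·(2M1+M2)/6=-2/3
t_q=3/4 → seg 0, τ=3/4; S=5+-7/6·τ+0·τ²+1/54·τ³=529/128

  seg 0: a=5 b=-7/6 c=0 d=1/54
  seg 1: a=2 b=-2/3 c=1/6 d=-1/54
S(3/4) = 529/128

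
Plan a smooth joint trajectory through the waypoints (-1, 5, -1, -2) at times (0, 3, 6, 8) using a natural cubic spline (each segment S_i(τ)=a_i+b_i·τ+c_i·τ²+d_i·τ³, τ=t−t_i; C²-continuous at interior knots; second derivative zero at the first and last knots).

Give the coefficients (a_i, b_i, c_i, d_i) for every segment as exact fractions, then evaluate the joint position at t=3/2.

Δ: Δ0=2, Δ1=-2, Δ2=-1/2
row 1: diag=12, rhs=-24; c'=1/4, d'=-2
row 2: denom=10−3·1/4=37/4; d'=(9−3·-2)/(37/4)=60/37
back: M2=60/37
back: M1=-2−1/4·60/37=-89/37
M: M0=0, M1=-89/37, M2=60/37, M3=0
seg 0: a=-1, c=M0/2=0, d=(M1−M0)/(6·3)=-89/666, b=Δ0−h0·(2M0+M1)/6=237/74
seg 1: a=5, c=M1/2=-89/74, d=(M2−M1)/(6·3)=149/666, b=Δ1−h1·(2M1+M2)/6=-15/37
seg 2: a=-1, c=M2/2=30/37, d=(M3−M2)/(6·2)=-5/37, b=Δ2−h2·(2M2+M3)/6=-117/74
t_q=3/2 → seg 0, τ=3/2; S=-1+237/74·τ+0·τ²+-89/666·τ³=1985/592

  seg 0: a=-1 b=237/74 c=0 d=-89/666
  seg 1: a=5 b=-15/37 c=-89/74 d=149/666
  seg 2: a=-1 b=-117/74 c=30/37 d=-5/37
S(3/2) = 1985/592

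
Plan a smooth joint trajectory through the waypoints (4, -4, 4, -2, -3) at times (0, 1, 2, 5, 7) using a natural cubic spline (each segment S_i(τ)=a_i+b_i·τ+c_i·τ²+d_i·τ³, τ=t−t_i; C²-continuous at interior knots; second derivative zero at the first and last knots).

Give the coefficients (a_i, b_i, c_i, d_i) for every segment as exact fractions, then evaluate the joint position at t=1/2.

Δ: Δ0=-8, Δ1=8, Δ2=-2, Δ3=-1/2
row 1: diag=4, rhs=96; c'=1/4, d'=24
row 2: denom=8−1·1/4=31/4; d'=(-60−1·24)/(31/4)=-336/31
row 3: denom=10−3·12/31=274/31; d'=(9−3·-336/31)/(274/31)=1287/274
back: M3=1287/274
back: M2=-336/31−12/31·1287/274=-1734/137
back: M1=24−1/4·-1734/137=7443/274
M: M0=0, M1=7443/274, M2=-1734/137, M3=1287/274, M4=0
seg 0: a=4, c=M0/2=0, d=(M1−M0)/(6·1)=2481/548, b=Δ0−h0·(2M0+M1)/6=-6865/548
seg 1: a=-4, c=M1/2=7443/548, d=(M2−M1)/(6·1)=-3637/548, b=Δ1−h1·(2M1+M2)/6=289/274
seg 2: a=4, c=M2/2=-867/137, d=(M3−M2)/(6·3)=1585/1644, b=Δ2−h2·(2M2+M3)/6=4553/548
seg 3: a=-2, c=M3/2=1287/548, d=(M4−M3)/(6·2)=-429/1096, b=Δ3−h3·(2M3+M4)/6=-995/274
t_q=1/2 → seg 0, τ=1/2; S=4+-6865/548·τ+0·τ²+2481/548·τ³=-7443/4384

  seg 0: a=4 b=-6865/548 c=0 d=2481/548
  seg 1: a=-4 b=289/274 c=7443/548 d=-3637/548
  seg 2: a=4 b=4553/548 c=-867/137 d=1585/1644
  seg 3: a=-2 b=-995/274 c=1287/548 d=-429/1096
S(1/2) = -7443/4384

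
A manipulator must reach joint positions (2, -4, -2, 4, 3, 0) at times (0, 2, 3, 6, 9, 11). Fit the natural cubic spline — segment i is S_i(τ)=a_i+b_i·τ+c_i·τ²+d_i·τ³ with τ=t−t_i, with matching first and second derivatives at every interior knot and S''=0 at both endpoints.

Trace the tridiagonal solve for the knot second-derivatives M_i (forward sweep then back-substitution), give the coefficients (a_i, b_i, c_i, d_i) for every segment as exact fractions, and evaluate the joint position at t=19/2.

Δ: Δ0=-3, Δ1=2, Δ2=2, Δ3=-1/3, Δ4=-3/2
row 1: diag=6, rhs=30; c'=1/6, d'=5
row 2: denom=8−1·1/6=47/6; d'=(0−1·5)/(47/6)=-30/47
row 3: denom=12−3·18/47=510/47; d'=(-14−3·-30/47)/(510/47)=-284/255
row 4: denom=10−3·47/170=1559/170; d'=(-7−3·-284/255)/(1559/170)=-622/1559
back: M4=-622/1559
back: M3=-284/255−47/170·-622/1559=-4693/4677
back: M2=-30/47−18/47·-4693/4677=-396/1559
back: M1=5−1/6·-396/1559=7861/1559
M: M0=0, M1=7861/1559, M2=-396/1559, M3=-4693/4677, M4=-622/1559, M5=0
seg 0: a=2, c=M0/2=0, d=(M1−M0)/(6·2)=7861/18708, b=Δ0−h0·(2M0+M1)/6=-21892/4677
seg 1: a=-4, c=M1/2=7861/3118, d=(M2−M1)/(6·1)=-8257/9354, b=Δ1−h1·(2M1+M2)/6=1691/4677
seg 2: a=-2, c=M2/2=-198/1559, d=(M3−M2)/(6·3)=-3505/84186, b=Δ2−h2·(2M2+M3)/6=25777/9354
seg 3: a=4, c=M3/2=-4693/9354, d=(M4−M3)/(6·3)=2827/84186, b=Δ3−h3·(2M3+M4)/6=4067/4677
seg 4: a=3, c=M4/2=-311/1559, d=(M5−M4)/(6·2)=311/9354, b=Δ4−h4·(2M4+M5)/6=-11543/9354
t_q=19/2 → seg 4, τ=1/2; S=3+-11543/9354·τ+-311/1559·τ²+311/9354·τ³=58301/24944

  seg 0: a=2 b=-21892/4677 c=0 d=7861/18708
  seg 1: a=-4 b=1691/4677 c=7861/3118 d=-8257/9354
  seg 2: a=-2 b=25777/9354 c=-198/1559 d=-3505/84186
  seg 3: a=4 b=4067/4677 c=-4693/9354 d=2827/84186
  seg 4: a=3 b=-11543/9354 c=-311/1559 d=311/9354
S(19/2) = 58301/24944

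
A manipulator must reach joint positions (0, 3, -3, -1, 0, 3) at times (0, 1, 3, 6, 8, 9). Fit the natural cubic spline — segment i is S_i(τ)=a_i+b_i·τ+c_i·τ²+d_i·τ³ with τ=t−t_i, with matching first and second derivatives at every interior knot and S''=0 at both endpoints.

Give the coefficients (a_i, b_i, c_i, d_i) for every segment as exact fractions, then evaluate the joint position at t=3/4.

  seg 0: a=0 b=8939/2109 c=0 d=-2612/2109
  seg 1: a=3 b=1103/2109 c=-2612/703 d=4121/4218
  seg 2: a=-3 b=-5515/2109 c=1509/703 d=-20/57
  seg 3: a=-1 b=1667/2109 c=-711/703 d=7307/16872
  seg 4: a=0 b=8191/4218 c=4463/2812 d=-4463/8436
S(3/4) = 29879/11248

Δ: Δ0=3, Δ1=-3, Δ2=2/3, Δ3=1/2, Δ4=3
row 1: diag=6, rhs=-36; c'=1/3, d'=-6
row 2: denom=10−2·1/3=28/3; d'=(22−2·-6)/(28/3)=51/14
row 3: denom=10−3·9/28=253/28; d'=(-1−3·51/14)/(253/28)=-334/253
row 4: denom=6−2·56/253=1406/253; d'=(15−2·-334/253)/(1406/253)=4463/1406
back: M4=4463/1406
back: M3=-334/253−56/253·4463/1406=-1422/703
back: M2=51/14−9/28·-1422/703=3018/703
back: M1=-6−1/3·3018/703=-5224/703
M: M0=0, M1=-5224/703, M2=3018/703, M3=-1422/703, M4=4463/1406, M5=0
seg 0: a=0, c=M0/2=0, d=(M1−M0)/(6·1)=-2612/2109, b=Δ0−h0·(2M0+M1)/6=8939/2109
seg 1: a=3, c=M1/2=-2612/703, d=(M2−M1)/(6·2)=4121/4218, b=Δ1−h1·(2M1+M2)/6=1103/2109
seg 2: a=-3, c=M2/2=1509/703, d=(M3−M2)/(6·3)=-20/57, b=Δ2−h2·(2M2+M3)/6=-5515/2109
seg 3: a=-1, c=M3/2=-711/703, d=(M4−M3)/(6·2)=7307/16872, b=Δ3−h3·(2M3+M4)/6=1667/2109
seg 4: a=0, c=M4/2=4463/2812, d=(M5−M4)/(6·1)=-4463/8436, b=Δ4−h4·(2M4+M5)/6=8191/4218
t_q=3/4 → seg 0, τ=3/4; S=0+8939/2109·τ+0·τ²+-2612/2109·τ³=29879/11248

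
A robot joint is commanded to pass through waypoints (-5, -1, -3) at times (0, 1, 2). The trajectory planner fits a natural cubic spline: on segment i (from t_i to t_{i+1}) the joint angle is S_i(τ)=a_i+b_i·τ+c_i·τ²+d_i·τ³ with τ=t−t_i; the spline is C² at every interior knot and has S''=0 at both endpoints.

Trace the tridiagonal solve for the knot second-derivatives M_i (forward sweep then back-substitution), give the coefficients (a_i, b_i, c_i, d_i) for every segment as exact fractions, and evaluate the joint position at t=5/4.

  seg 0: a=-5 b=11/2 c=0 d=-3/2
  seg 1: a=-1 b=1 c=-9/2 d=3/2
S(5/4) = -129/128

Δ: Δ0=4, Δ1=-2
row 1: diag=4, rhs=-36; c'=1/4, d'=-9
back: M1=-9
M: M0=0, M1=-9, M2=0
seg 0: a=-5, c=M0/2=0, d=(M1−M0)/(6·1)=-3/2, b=Δ0−h0·(2M0+M1)/6=11/2
seg 1: a=-1, c=M1/2=-9/2, d=(M2−M1)/(6·1)=3/2, b=Δ1−h1·(2M1+M2)/6=1
t_q=5/4 → seg 1, τ=1/4; S=-1+1·τ+-9/2·τ²+3/2·τ³=-129/128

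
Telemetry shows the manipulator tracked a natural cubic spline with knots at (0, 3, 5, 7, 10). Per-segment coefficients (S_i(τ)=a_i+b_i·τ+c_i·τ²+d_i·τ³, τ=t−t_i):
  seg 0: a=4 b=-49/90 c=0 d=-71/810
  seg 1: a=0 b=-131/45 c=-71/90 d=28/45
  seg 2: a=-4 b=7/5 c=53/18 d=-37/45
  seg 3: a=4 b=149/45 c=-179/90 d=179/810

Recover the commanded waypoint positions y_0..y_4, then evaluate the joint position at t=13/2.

y_0=4 y_1=0 y_2=-4 y_3=4 y_4=2
S(13/2) = 39/20

y_0 = S_0(0) = a_0 = 4
y_1 = S_1(0) = a_1 = 0
y_2 = S_2(0) = a_2 = -4
y_3 = S_3(0) = a_3 = 4
y_4 = S_3(3) = 2
t_q=13/2 is in segment 2 (τ=3/2); S_2(τ)=39/20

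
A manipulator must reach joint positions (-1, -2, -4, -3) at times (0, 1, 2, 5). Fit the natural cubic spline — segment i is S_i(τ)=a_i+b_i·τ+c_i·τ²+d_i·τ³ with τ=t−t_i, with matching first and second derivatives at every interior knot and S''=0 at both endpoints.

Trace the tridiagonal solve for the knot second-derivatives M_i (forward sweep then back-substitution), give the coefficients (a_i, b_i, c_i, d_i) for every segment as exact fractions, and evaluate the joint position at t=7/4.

Δ: Δ0=-1, Δ1=-2, Δ2=1/3
row 1: diag=4, rhs=-6; c'=1/4, d'=-3/2
row 2: denom=8−1·1/4=31/4; d'=(14−1·-3/2)/(31/4)=2
back: M2=2
back: M1=-3/2−1/4·2=-2
M: M0=0, M1=-2, M2=2, M3=0
seg 0: a=-1, c=M0/2=0, d=(M1−M0)/(6·1)=-1/3, b=Δ0−h0·(2M0+M1)/6=-2/3
seg 1: a=-2, c=M1/2=-1, d=(M2−M1)/(6·1)=2/3, b=Δ1−h1·(2M1+M2)/6=-5/3
seg 2: a=-4, c=M2/2=1, d=(M3−M2)/(6·3)=-1/9, b=Δ2−h2·(2M2+M3)/6=-5/3
t_q=7/4 → seg 1, τ=3/4; S=-2+-5/3·τ+-1·τ²+2/3·τ³=-113/32

  seg 0: a=-1 b=-2/3 c=0 d=-1/3
  seg 1: a=-2 b=-5/3 c=-1 d=2/3
  seg 2: a=-4 b=-5/3 c=1 d=-1/9
S(7/4) = -113/32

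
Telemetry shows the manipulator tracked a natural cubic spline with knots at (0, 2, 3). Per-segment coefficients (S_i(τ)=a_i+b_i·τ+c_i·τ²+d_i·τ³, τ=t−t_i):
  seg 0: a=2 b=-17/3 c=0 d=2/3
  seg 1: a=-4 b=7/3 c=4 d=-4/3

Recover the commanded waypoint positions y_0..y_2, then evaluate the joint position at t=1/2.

y_0 = S_0(0) = a_0 = 2
y_1 = S_1(0) = a_1 = -4
y_2 = S_1(1) = 1
t_q=1/2 is in segment 0 (τ=1/2); S_0(τ)=-3/4

y_0=2 y_1=-4 y_2=1
S(1/2) = -3/4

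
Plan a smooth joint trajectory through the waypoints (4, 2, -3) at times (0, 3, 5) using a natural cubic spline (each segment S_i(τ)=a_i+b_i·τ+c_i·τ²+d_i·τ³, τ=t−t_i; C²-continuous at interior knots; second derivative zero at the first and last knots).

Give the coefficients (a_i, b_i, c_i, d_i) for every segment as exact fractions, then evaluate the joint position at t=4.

  seg 0: a=4 b=-7/60 c=0 d=-11/180
  seg 1: a=2 b=-53/30 c=-11/20 d=11/120
S(4) = -9/40

Δ: Δ0=-2/3, Δ1=-5/2
row 1: diag=10, rhs=-11; c'=1/5, d'=-11/10
back: M1=-11/10
M: M0=0, M1=-11/10, M2=0
seg 0: a=4, c=M0/2=0, d=(M1−M0)/(6·3)=-11/180, b=Δ0−h0·(2M0+M1)/6=-7/60
seg 1: a=2, c=M1/2=-11/20, d=(M2−M1)/(6·2)=11/120, b=Δ1−h1·(2M1+M2)/6=-53/30
t_q=4 → seg 1, τ=1; S=2+-53/30·τ+-11/20·τ²+11/120·τ³=-9/40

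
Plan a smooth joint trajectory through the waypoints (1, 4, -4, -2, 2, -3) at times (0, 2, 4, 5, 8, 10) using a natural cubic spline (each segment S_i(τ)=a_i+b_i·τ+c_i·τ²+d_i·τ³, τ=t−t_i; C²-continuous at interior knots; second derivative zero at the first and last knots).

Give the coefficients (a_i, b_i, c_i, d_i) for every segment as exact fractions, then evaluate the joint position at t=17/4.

Δ: Δ0=3/2, Δ1=-4, Δ2=2, Δ3=4/3, Δ4=-5/2
row 1: diag=8, rhs=-33; c'=1/4, d'=-33/8
row 2: denom=6−2·1/4=11/2; d'=(36−2·-33/8)/(11/2)=177/22
row 3: denom=8−1·2/11=86/11; d'=(-4−1·177/22)/(86/11)=-265/172
row 4: denom=10−3·33/86=761/86; d'=(-23−3·-265/172)/(761/86)=-3161/1522
back: M4=-3161/1522
back: M3=-265/172−33/86·-3161/1522=-566/761
back: M2=177/22−2/11·-566/761=12451/1522
back: M1=-33/8−1/4·12451/1522=-9391/1522
M: M0=0, M1=-9391/1522, M2=12451/1522, M3=-566/761, M4=-3161/1522, M5=0
seg 0: a=1, c=M0/2=0, d=(M1−M0)/(6·2)=-9391/18264, b=Δ0−h0·(2M0+M1)/6=8120/2283
seg 1: a=4, c=M1/2=-9391/3044, d=(M2−M1)/(6·2)=10921/9132, b=Δ1−h1·(2M1+M2)/6=-11933/4566
seg 2: a=-4, c=M2/2=12451/3044, d=(M3−M2)/(6·1)=-13583/9132, b=Δ2−h2·(2M2+M3)/6=-2753/4566
seg 3: a=-2, c=M3/2=-283/761, d=(M4−M3)/(6·3)=-2029/27396, b=Δ3−h3·(2M3+M4)/6=28451/9132
seg 4: a=2, c=M4/2=-3161/3044, d=(M5−M4)/(6·2)=3161/18264, b=Δ4−h4·(2M4+M5)/6=-5093/4566
t_q=17/4 → seg 2, τ=1/4; S=-4+-2753/4566·τ+12451/3044·τ²+-13583/9132·τ³=-763353/194816

  seg 0: a=1 b=8120/2283 c=0 d=-9391/18264
  seg 1: a=4 b=-11933/4566 c=-9391/3044 d=10921/9132
  seg 2: a=-4 b=-2753/4566 c=12451/3044 d=-13583/9132
  seg 3: a=-2 b=28451/9132 c=-283/761 d=-2029/27396
  seg 4: a=2 b=-5093/4566 c=-3161/3044 d=3161/18264
S(17/4) = -763353/194816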